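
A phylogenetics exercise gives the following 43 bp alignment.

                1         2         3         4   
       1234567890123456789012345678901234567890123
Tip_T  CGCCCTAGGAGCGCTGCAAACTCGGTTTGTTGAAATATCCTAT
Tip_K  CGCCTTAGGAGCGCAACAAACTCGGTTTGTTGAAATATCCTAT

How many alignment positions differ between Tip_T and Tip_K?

The sequences differ at positions 5 (C/T), 15 (T/A), 16 (G/A).
That gives 3 mismatches out of 43 aligned sites, so the Hamming distance is 3.

3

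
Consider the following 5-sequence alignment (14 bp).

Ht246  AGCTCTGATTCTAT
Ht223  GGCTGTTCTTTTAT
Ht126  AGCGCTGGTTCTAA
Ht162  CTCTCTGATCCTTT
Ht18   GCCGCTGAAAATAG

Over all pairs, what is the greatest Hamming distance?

9

Pairwise Hamming distances:
  Ht246 vs Ht223: 5
  Ht246 vs Ht126: 3
  Ht246 vs Ht162: 4
  Ht246 vs Ht18: 7
  Ht223 vs Ht126: 7
  Ht223 vs Ht162: 8
  Ht223 vs Ht18: 9
  Ht126 vs Ht162: 7
  Ht126 vs Ht18: 7
  Ht162 vs Ht18: 8
The largest is 9, between Ht223 and Ht18.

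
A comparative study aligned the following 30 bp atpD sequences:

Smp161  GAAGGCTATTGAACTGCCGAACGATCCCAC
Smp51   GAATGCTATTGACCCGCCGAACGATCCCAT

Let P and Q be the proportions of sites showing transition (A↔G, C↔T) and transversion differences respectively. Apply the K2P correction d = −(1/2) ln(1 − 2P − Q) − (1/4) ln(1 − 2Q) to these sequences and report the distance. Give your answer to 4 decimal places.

Mismatches occur at site 4 (G→T, transversion), site 13 (A→C, transversion), site 15 (T→C, transition), site 30 (C→T, transition).
Of the 4 differences, 2 transitions and 2 transversions over 30 sites: P = 2/30 = 0.066667, Q = 2/30 = 0.066667.
d = −0.5·ln(0.799999) − 0.25·ln(0.866666) = −0.5·(-0.223145) − 0.25·(-0.143102) = 0.1473.

0.1473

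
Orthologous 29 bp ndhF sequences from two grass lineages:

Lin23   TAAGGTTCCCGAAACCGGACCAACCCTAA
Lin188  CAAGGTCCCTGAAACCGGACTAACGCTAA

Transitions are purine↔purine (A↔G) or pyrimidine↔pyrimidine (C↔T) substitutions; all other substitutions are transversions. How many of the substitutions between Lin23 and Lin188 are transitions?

The sequences differ at positions 1 (T/C, transition), 7 (T/C, transition), 10 (C/T, transition), 21 (C/T, transition), 25 (C/G, transversion).
Of the 5 differences, 4 transitions and 1 transversion, so the answer is 4.

4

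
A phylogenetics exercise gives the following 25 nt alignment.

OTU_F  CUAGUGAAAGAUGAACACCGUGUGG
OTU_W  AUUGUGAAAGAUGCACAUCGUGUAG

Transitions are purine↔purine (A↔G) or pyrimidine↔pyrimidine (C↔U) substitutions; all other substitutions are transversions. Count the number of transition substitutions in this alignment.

2

Mismatches occur at site 1 (C↔A, transversion), site 3 (A↔U, transversion), site 14 (A↔C, transversion), site 18 (C↔U, transition), site 24 (G↔A, transition).
Of the 5 differences, 2 transitions and 3 transversions, so the answer is 2.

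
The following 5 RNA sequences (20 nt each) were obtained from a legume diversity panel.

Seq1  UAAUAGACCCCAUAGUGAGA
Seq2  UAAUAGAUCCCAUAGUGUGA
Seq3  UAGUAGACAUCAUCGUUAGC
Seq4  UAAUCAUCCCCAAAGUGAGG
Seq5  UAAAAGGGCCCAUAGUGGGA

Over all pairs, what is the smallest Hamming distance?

Pairwise Hamming distances:
  Seq1 vs Seq2: 2
  Seq1 vs Seq3: 6
  Seq1 vs Seq4: 5
  Seq1 vs Seq5: 4
  Seq2 vs Seq3: 8
  Seq2 vs Seq4: 7
  Seq2 vs Seq5: 4
  Seq3 vs Seq4: 10
  Seq3 vs Seq5: 10
  Seq4 vs Seq5: 8
The smallest is 2, between Seq1 and Seq2.

2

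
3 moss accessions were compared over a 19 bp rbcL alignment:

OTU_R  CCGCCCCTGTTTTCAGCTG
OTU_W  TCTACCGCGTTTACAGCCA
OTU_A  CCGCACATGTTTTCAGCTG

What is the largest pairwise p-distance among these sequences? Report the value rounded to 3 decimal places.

0.474

Pairwise Hamming distances:
  OTU_R vs OTU_W: 8
  OTU_R vs OTU_A: 2
  OTU_W vs OTU_A: 9
The largest is 9 mismatches, between OTU_W and OTU_A; p = 9/19 = 0.474.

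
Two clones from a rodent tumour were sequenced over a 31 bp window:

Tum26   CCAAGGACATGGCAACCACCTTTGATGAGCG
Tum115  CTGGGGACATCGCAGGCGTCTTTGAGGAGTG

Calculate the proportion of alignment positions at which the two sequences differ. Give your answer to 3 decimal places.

0.323

Mismatches occur at site 2 (C→T), site 3 (A→G), site 4 (A→G), site 11 (G→C), site 15 (A→G), site 16 (C→G), site 18 (A→G), site 19 (C→T), site 26 (T→G), site 30 (C→T).
There are 10 differences over 31 sites, so p = 10/31 = 0.323.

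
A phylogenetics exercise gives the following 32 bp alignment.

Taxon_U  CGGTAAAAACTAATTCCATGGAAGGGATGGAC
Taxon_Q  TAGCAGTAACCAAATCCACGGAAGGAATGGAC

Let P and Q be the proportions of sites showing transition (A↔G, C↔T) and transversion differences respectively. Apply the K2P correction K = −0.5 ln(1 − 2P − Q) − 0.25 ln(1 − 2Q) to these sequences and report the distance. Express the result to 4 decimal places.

0.3800

Mismatches occur at site 1 (C↔T, transition), site 2 (G↔A, transition), site 4 (T↔C, transition), site 6 (A↔G, transition), site 7 (A↔T, transversion), site 11 (T↔C, transition), site 14 (T↔A, transversion), site 19 (T↔C, transition), site 26 (G↔A, transition).
Of the 9 differences, 7 transitions and 2 transversions over 32 sites: P = 7/32 = 0.218750, Q = 2/32 = 0.062500.
d = −0.5·ln(0.500000) − 0.25·ln(0.875000) = −0.5·(-0.693147) − 0.25·(-0.133531) = 0.3800.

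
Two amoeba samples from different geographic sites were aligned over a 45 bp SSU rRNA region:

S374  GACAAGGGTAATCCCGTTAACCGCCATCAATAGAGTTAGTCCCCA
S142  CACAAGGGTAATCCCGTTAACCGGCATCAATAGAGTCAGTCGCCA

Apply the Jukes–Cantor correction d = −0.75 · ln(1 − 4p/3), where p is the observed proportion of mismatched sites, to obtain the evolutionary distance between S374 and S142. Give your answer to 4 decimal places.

0.0946

Mismatches occur at site 1 (G↔C), site 24 (C↔G), site 37 (T↔C), site 42 (C↔G).
p = 4/45 = 0.088889.
d = −0.75 · ln(1 − (4/3)·0.088889) = −0.75 · ln(0.881481) = −0.75 · (-0.126152) = 0.0946.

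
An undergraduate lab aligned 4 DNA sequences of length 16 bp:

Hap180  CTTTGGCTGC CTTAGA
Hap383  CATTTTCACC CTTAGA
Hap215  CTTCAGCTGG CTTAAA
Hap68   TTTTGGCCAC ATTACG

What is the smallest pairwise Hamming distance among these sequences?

4

Pairwise Hamming distances:
  Hap180 vs Hap383: 5
  Hap180 vs Hap215: 4
  Hap180 vs Hap68: 6
  Hap383 vs Hap215: 8
  Hap383 vs Hap68: 9
  Hap215 vs Hap68: 9
The smallest is 4, between Hap180 and Hap215.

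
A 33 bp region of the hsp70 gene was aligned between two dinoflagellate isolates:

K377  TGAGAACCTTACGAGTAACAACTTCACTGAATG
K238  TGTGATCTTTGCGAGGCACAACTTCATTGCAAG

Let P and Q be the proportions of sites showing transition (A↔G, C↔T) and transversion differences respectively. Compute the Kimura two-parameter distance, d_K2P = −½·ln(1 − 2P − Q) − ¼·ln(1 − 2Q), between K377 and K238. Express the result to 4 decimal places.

0.3390

Mismatches occur at site 3 (A→T, transversion), site 6 (A→T, transversion), site 8 (C→T, transition), site 11 (A→G, transition), site 16 (T→G, transversion), site 17 (A→C, transversion), site 27 (C→T, transition), site 30 (A→C, transversion), site 32 (T→A, transversion).
Of the 9 differences, 3 transitions and 6 transversions over 33 sites: P = 3/33 = 0.090909, Q = 6/33 = 0.181818.
d = −0.5·ln(0.636364) − 0.25·ln(0.636364) = −0.5·(-0.451985) − 0.25·(-0.451985) = 0.3390.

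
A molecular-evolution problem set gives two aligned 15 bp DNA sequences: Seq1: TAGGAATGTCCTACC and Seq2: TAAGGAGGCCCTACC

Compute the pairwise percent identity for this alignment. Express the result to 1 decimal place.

73.3%

Differing sites — 3:G/A; 5:A/G; 7:T/G; 9:T/C.
11 of the 15 sites match, so the percent identity is 11/15 × 100 = 73.3%.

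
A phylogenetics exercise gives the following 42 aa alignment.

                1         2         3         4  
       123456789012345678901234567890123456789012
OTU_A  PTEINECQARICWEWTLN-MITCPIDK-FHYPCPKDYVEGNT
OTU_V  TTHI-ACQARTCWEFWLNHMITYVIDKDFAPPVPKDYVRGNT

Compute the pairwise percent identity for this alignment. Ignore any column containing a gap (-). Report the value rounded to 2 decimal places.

Excluding the 3 gap columns leaves 39 comparable sites.
The sequences differ at positions 1 (P/T), 3 (E/H), 6 (E/A), 11 (I/T), 15 (W/F), 16 (T/W), 23 (C/Y), 24 (P/V), 30 (H/A), 31 (Y/P), 33 (C/V), 39 (E/R).
27 of the 39 comparable sites match, so the percent identity is 27/39 × 100 = 69.23%.

69.23%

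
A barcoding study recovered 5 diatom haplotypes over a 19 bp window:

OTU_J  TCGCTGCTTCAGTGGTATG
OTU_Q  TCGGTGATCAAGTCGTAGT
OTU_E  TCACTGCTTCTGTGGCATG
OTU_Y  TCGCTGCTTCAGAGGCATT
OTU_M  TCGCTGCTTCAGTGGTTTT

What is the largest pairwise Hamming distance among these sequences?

10

Pairwise Hamming distances:
  OTU_J vs OTU_Q: 7
  OTU_J vs OTU_E: 3
  OTU_J vs OTU_Y: 3
  OTU_J vs OTU_M: 2
  OTU_Q vs OTU_E: 10
  OTU_Q vs OTU_Y: 8
  OTU_Q vs OTU_M: 7
  OTU_E vs OTU_Y: 4
  OTU_E vs OTU_M: 5
  OTU_Y vs OTU_M: 3
The largest is 10, between OTU_Q and OTU_E.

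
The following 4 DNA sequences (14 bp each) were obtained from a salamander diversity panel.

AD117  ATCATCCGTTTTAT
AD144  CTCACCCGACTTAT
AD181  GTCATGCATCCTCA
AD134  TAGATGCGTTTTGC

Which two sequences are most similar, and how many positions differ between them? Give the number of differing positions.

4

Pairwise Hamming distances:
  AD117 vs AD144: 4
  AD117 vs AD181: 7
  AD117 vs AD134: 6
  AD144 vs AD181: 8
  AD144 vs AD134: 9
  AD181 vs AD134: 8
The smallest is 4, between AD117 and AD144.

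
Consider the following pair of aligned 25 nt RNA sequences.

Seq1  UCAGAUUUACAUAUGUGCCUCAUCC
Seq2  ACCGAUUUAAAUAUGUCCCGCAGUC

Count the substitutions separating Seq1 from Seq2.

Differing sites — 1:U/A; 3:A/C; 10:C/A; 17:G/C; 20:U/G; 23:U/G; 24:C/U.
That gives 7 mismatches out of 25 aligned sites, so the Hamming distance is 7.

7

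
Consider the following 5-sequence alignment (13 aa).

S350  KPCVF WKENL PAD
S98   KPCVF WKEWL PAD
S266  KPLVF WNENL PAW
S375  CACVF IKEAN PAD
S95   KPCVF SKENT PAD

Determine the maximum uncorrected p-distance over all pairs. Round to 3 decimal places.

Pairwise Hamming distances:
  S350 vs S98: 1
  S350 vs S266: 3
  S350 vs S375: 5
  S350 vs S95: 2
  S98 vs S266: 4
  S98 vs S375: 5
  S98 vs S95: 3
  S266 vs S375: 8
  S266 vs S95: 5
  S375 vs S95: 5
The largest is 8 mismatches, between S266 and S375; p = 8/13 = 0.615.

0.615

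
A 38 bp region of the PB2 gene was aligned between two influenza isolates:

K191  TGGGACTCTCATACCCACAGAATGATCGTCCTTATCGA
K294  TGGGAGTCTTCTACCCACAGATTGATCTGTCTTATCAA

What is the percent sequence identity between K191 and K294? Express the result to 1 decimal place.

78.9%

The sequences differ at positions 6 (C/G), 10 (C/T), 11 (A/C), 22 (A/T), 28 (G/T), 29 (T/G), 30 (C/T), 37 (G/A).
30 of the 38 sites match, so the percent identity is 30/38 × 100 = 78.9%.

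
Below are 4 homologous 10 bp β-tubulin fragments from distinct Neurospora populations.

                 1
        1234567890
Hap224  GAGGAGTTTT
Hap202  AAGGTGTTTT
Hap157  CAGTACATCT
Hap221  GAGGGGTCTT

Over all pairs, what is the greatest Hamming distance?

7

Pairwise Hamming distances:
  Hap224 vs Hap202: 2
  Hap224 vs Hap157: 5
  Hap224 vs Hap221: 2
  Hap202 vs Hap157: 6
  Hap202 vs Hap221: 3
  Hap157 vs Hap221: 7
The largest is 7, between Hap157 and Hap221.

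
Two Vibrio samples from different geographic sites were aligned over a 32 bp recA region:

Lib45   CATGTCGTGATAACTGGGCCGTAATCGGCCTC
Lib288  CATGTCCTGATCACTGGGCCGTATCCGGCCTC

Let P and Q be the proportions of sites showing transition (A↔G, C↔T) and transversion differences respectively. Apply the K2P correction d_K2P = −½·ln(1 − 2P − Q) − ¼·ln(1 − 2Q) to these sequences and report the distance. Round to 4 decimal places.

0.1369

The sequences differ at positions 7 (G/C, transversion), 12 (A/C, transversion), 24 (A/T, transversion), 25 (T/C, transition).
Of the 4 differences, 1 transition and 3 transversions over 32 sites: P = 1/32 = 0.031250, Q = 3/32 = 0.093750.
d = −0.5·ln(0.843750) − 0.25·ln(0.812500) = −0.5·(-0.169899) − 0.25·(-0.207639) = 0.1369.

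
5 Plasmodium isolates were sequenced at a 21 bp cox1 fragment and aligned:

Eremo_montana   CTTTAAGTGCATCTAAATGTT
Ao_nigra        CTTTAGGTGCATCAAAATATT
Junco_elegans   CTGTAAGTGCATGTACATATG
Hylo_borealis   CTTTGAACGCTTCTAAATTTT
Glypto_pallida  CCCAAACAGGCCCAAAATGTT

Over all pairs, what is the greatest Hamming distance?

Pairwise Hamming distances:
  Eremo_montana vs Ao_nigra: 3
  Eremo_montana vs Junco_elegans: 5
  Eremo_montana vs Hylo_borealis: 5
  Eremo_montana vs Glypto_pallida: 9
  Ao_nigra vs Junco_elegans: 6
  Ao_nigra vs Hylo_borealis: 7
  Ao_nigra vs Glypto_pallida: 10
  Junco_elegans vs Hylo_borealis: 9
  Junco_elegans vs Glypto_pallida: 13
  Hylo_borealis vs Glypto_pallida: 11
The largest is 13, between Junco_elegans and Glypto_pallida.

13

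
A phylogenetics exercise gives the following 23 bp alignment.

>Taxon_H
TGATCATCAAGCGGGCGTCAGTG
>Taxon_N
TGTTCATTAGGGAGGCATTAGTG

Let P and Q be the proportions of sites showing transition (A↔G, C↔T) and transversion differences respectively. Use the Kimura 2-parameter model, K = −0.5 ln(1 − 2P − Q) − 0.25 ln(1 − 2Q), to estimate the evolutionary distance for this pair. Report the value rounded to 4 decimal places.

Differing sites — 3:A/T (Tv); 8:C/T (Ti); 10:A/G (Ti); 12:C/G (Tv); 13:G/A (Ti); 17:G/A (Ti); 19:C/T (Ti).
Of the 7 differences, 5 transitions and 2 transversions over 23 sites: P = 5/23 = 0.217391, Q = 2/23 = 0.086957.
d = −0.5·ln(0.478261) − 0.25·ln(0.826086) = −0.5·(-0.737599) − 0.25·(-0.191056) = 0.4166.

0.4166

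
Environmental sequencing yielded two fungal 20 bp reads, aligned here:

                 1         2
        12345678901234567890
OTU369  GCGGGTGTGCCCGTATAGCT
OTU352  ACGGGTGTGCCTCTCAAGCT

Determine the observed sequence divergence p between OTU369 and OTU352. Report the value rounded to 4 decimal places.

Mismatches occur at site 1 (G→A), site 12 (C→T), site 13 (G→C), site 15 (A→C), site 16 (T→A).
There are 5 differences over 20 sites, so p = 5/20 = 0.2500.

0.2500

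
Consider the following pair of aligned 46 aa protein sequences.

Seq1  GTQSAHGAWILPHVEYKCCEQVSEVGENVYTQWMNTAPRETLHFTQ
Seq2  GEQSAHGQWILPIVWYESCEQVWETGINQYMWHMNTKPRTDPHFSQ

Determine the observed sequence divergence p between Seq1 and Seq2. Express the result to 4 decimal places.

0.3913

Mismatches occur at site 2 (T→E), site 8 (A→Q), site 13 (H→I), site 15 (E→W), site 17 (K→E), site 18 (C→S), site 23 (S→W), site 25 (V→T), site 27 (E→I), site 29 (V→Q), site 31 (T→M), site 32 (Q→W), site 33 (W→H), site 37 (A→K), site 40 (E→T), site 41 (T→D), site 42 (L→P), site 45 (T→S).
There are 18 differences over 46 sites, so p = 18/46 = 0.3913.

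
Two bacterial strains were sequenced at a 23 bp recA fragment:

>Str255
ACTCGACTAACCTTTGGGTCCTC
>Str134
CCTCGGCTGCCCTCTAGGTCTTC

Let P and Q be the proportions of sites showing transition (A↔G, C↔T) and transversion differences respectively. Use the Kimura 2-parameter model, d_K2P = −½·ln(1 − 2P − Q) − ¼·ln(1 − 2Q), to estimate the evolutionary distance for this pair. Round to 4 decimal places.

The sequences differ at positions 1 (A/C, transversion), 6 (A/G, transition), 9 (A/G, transition), 10 (A/C, transversion), 14 (T/C, transition), 16 (G/A, transition), 21 (C/T, transition).
Of the 7 differences, 5 transitions and 2 transversions over 23 sites: P = 5/23 = 0.217391, Q = 2/23 = 0.086957.
d = −0.5·ln(0.478261) − 0.25·ln(0.826086) = −0.5·(-0.737599) − 0.25·(-0.191056) = 0.4166.

0.4166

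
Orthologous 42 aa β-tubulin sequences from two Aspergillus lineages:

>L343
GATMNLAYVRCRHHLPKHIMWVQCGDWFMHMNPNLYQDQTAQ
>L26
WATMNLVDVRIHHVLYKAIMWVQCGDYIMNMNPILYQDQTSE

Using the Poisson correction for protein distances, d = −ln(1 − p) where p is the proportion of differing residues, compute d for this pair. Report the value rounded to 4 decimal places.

0.4055

Mismatches occur at site 1 (G/W), site 7 (A/V), site 8 (Y/D), site 11 (C/I), site 12 (R/H), site 14 (H/V), site 16 (P/Y), site 18 (H/A), site 27 (W/Y), site 28 (F/I), site 30 (H/N), site 34 (N/I), site 41 (A/S), site 42 (Q/E).
p = 14/42 = 0.333333.
d = −ln(1 − 0.333333) = −ln(0.666667) = 0.4055.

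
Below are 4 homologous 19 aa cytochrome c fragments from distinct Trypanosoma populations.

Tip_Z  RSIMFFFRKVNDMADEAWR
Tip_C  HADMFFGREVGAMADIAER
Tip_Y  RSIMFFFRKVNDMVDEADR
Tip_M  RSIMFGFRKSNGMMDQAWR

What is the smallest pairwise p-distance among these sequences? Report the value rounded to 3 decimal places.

0.105

Pairwise Hamming distances:
  Tip_Z vs Tip_C: 9
  Tip_Z vs Tip_Y: 2
  Tip_Z vs Tip_M: 5
  Tip_C vs Tip_Y: 10
  Tip_C vs Tip_M: 12
  Tip_Y vs Tip_M: 6
The smallest is 2 mismatches, between Tip_Z and Tip_Y; p = 2/19 = 0.105.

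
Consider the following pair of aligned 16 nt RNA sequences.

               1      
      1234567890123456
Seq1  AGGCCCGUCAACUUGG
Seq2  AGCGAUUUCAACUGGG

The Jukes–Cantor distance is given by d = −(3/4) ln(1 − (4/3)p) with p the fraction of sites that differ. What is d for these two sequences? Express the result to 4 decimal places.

Differing sites — 3:G/C; 4:C/G; 5:C/A; 6:C/U; 7:G/U; 14:U/G.
p = 6/16 = 0.375000.
d = −0.75 · ln(1 − (4/3)·0.375000) = −0.75 · ln(0.500000) = −0.75 · (-0.693147) = 0.5199.

0.5199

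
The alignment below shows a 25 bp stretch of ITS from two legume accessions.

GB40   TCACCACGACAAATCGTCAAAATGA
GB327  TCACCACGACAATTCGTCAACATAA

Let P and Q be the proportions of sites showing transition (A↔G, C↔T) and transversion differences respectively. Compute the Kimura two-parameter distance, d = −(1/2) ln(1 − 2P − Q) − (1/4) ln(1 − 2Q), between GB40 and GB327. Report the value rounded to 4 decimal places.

Mismatches occur at site 13 (A↔T, transversion), site 21 (A↔C, transversion), site 24 (G↔A, transition).
Of the 3 differences, 1 transition and 2 transversions over 25 sites: P = 1/25 = 0.040000, Q = 2/25 = 0.080000.
d = −0.5·ln(0.840000) − 0.25·ln(0.840000) = −0.5·(-0.174353) − 0.25·(-0.174353) = 0.1308.

0.1308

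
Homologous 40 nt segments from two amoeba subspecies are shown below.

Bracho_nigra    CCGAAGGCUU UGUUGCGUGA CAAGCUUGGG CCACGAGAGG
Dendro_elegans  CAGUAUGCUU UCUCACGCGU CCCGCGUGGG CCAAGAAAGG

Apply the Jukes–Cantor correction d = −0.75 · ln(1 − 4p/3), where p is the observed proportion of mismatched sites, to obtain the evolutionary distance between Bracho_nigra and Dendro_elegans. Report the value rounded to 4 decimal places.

0.4260

Mismatches occur at site 2 (C→A), site 4 (A→U), site 6 (G→U), site 12 (G→C), site 14 (U→C), site 15 (G→A), site 18 (U→C), site 20 (A→U), site 22 (A→C), site 23 (A→C), site 26 (U→G), site 34 (C→A), site 37 (G→A).
p = 13/40 = 0.325000.
d = −0.75 · ln(1 − (4/3)·0.325000) = −0.75 · ln(0.566667) = −0.75 · (-0.567983) = 0.4260.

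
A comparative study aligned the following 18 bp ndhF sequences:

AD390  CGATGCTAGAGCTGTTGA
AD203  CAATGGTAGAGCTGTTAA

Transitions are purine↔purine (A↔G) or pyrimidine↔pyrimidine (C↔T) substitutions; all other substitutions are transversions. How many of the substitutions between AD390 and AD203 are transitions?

The sequences differ at positions 2 (G/A, transition), 6 (C/G, transversion), 17 (G/A, transition).
Of the 3 differences, 2 transitions and 1 transversion, so the answer is 2.

2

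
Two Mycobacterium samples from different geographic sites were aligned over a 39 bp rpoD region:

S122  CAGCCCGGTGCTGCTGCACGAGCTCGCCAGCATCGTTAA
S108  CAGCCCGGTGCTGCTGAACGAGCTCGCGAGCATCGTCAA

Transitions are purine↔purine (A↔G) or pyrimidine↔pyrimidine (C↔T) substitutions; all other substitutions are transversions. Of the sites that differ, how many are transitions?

1

Differing sites — 17:C/A (Tv); 28:C/G (Tv); 37:T/C (Ti).
Of the 3 differences, 1 transition and 2 transversions, so the answer is 1.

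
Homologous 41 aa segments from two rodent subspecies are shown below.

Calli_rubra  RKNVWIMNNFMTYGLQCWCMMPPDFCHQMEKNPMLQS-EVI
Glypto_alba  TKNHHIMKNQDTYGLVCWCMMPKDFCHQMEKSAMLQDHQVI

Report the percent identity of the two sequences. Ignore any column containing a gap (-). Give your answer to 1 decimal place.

70.0%

Excluding the 1 gap column leaves 40 comparable sites.
Differing sites — 1:R/T; 4:V/H; 5:W/H; 8:N/K; 10:F/Q; 11:M/D; 16:Q/V; 23:P/K; 32:N/S; 33:P/A; 37:S/D; 39:E/Q.
28 of the 40 comparable sites match, so the percent identity is 28/40 × 100 = 70.0%.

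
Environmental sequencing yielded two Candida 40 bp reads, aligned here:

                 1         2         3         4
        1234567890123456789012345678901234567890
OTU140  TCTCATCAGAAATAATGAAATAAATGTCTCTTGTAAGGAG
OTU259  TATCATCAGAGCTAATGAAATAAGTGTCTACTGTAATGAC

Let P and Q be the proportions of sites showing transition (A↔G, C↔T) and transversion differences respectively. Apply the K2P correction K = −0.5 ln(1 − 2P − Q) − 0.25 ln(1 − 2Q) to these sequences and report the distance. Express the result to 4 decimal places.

The sequences differ at positions 2 (C/A, transversion), 11 (A/G, transition), 12 (A/C, transversion), 24 (A/G, transition), 30 (C/A, transversion), 31 (T/C, transition), 37 (G/T, transversion), 40 (G/C, transversion).
Of the 8 differences, 3 transitions and 5 transversions over 40 sites: P = 3/40 = 0.075000, Q = 5/40 = 0.125000.
d = −0.5·ln(0.725000) − 0.25·ln(0.750000) = −0.5·(-0.321584) − 0.25·(-0.287682) = 0.2327.

0.2327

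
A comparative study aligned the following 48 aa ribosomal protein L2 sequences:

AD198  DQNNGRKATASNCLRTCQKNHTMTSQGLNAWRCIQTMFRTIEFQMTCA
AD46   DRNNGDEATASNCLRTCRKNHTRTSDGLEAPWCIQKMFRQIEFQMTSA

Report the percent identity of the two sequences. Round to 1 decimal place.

The sequences differ at positions 2 (Q/R), 6 (R/D), 7 (K/E), 18 (Q/R), 23 (M/R), 26 (Q/D), 29 (N/E), 31 (W/P), 32 (R/W), 36 (T/K), 40 (T/Q), 47 (C/S).
36 of the 48 sites match, so the percent identity is 36/48 × 100 = 75.0%.

75.0%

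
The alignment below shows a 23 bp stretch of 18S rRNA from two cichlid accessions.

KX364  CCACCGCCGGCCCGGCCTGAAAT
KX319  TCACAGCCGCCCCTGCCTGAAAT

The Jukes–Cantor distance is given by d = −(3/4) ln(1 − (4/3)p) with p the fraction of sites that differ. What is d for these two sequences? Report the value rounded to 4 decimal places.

Differing sites — 1:C/T; 5:C/A; 10:G/C; 14:G/T.
p = 4/23 = 0.173913.
d = −0.75 · ln(1 − (4/3)·0.173913) = −0.75 · ln(0.768116) = −0.75 · (-0.263815) = 0.1979.

0.1979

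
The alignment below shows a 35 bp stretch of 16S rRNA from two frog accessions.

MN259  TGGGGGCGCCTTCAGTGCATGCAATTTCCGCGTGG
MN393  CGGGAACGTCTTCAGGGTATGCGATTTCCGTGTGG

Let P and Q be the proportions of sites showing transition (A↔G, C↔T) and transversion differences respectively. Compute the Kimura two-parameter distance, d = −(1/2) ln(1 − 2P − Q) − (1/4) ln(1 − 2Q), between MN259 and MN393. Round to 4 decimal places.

0.2945

The sequences differ at positions 1 (T/C, transition), 5 (G/A, transition), 6 (G/A, transition), 9 (C/T, transition), 16 (T/G, transversion), 18 (C/T, transition), 23 (A/G, transition), 31 (C/T, transition).
Of the 8 differences, 7 transitions and 1 transversion over 35 sites: P = 7/35 = 0.200000, Q = 1/35 = 0.028571.
d = −0.5·ln(0.571429) − 0.25·ln(0.942858) = −0.5·(-0.559615) − 0.25·(-0.058840) = 0.2945.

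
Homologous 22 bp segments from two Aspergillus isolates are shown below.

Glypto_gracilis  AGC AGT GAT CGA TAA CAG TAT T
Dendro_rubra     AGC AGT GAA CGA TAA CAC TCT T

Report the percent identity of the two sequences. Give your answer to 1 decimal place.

86.4%

The sequences differ at positions 9 (T/A), 18 (G/C), 20 (A/C).
19 of the 22 sites match, so the percent identity is 19/22 × 100 = 86.4%.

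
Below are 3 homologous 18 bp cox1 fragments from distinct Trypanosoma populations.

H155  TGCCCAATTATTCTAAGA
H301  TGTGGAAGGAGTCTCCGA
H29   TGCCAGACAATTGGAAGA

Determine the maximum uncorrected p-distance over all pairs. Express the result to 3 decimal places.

0.611

Pairwise Hamming distances:
  H155 vs H301: 8
  H155 vs H29: 6
  H301 vs H29: 11
The largest is 11 mismatches, between H301 and H29; p = 11/18 = 0.611.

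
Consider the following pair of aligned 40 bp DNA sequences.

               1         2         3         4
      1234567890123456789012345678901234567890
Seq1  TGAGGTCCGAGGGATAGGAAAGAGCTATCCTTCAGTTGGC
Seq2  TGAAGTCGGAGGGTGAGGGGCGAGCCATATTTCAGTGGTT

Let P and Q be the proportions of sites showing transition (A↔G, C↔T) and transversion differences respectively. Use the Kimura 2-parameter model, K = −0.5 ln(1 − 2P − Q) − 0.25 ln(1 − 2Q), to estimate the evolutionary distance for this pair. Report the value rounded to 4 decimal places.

Mismatches occur at site 4 (G↔A, transition), site 8 (C↔G, transversion), site 14 (A↔T, transversion), site 15 (T↔G, transversion), site 19 (A↔G, transition), site 20 (A↔G, transition), site 21 (A↔C, transversion), site 26 (T↔C, transition), site 29 (C↔A, transversion), site 30 (C↔T, transition), site 37 (T↔G, transversion), site 39 (G↔T, transversion), site 40 (C↔T, transition).
Of the 13 differences, 6 transitions and 7 transversions over 40 sites: P = 6/40 = 0.150000, Q = 7/40 = 0.175000.
d = −0.5·ln(0.525000) − 0.25·ln(0.650000) = −0.5·(-0.644357) − 0.25·(-0.430783) = 0.4299.

0.4299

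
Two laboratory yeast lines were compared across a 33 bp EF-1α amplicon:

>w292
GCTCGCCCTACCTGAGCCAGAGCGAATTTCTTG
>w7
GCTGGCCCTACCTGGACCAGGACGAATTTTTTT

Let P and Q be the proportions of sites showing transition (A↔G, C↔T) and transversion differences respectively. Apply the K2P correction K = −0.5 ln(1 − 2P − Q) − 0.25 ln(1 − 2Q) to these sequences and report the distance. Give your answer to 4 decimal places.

0.2583

The sequences differ at positions 4 (C/G, transversion), 15 (A/G, transition), 16 (G/A, transition), 21 (A/G, transition), 22 (G/A, transition), 30 (C/T, transition), 33 (G/T, transversion).
Of the 7 differences, 5 transitions and 2 transversions over 33 sites: P = 5/33 = 0.151515, Q = 2/33 = 0.060606.
d = −0.5·ln(0.636364) − 0.25·ln(0.878788) = −0.5·(-0.451985) − 0.25·(-0.129212) = 0.2583.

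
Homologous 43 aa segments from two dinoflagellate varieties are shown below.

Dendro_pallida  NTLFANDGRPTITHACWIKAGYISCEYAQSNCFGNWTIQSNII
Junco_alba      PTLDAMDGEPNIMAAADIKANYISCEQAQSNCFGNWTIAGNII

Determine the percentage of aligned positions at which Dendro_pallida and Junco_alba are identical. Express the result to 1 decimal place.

Mismatches occur at site 1 (N↔P), site 4 (F↔D), site 6 (N↔M), site 9 (R↔E), site 11 (T↔N), site 13 (T↔M), site 14 (H↔A), site 16 (C↔A), site 17 (W↔D), site 21 (G↔N), site 27 (Y↔Q), site 39 (Q↔A), site 40 (S↔G).
30 of the 43 sites match, so the percent identity is 30/43 × 100 = 69.8%.

69.8%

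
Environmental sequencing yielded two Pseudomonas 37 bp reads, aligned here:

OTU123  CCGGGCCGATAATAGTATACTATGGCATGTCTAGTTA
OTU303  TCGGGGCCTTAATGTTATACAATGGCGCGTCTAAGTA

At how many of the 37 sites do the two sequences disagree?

Differing sites — 1:C/T; 6:C/G; 8:G/C; 9:A/T; 14:A/G; 15:G/T; 21:T/A; 27:A/G; 28:T/C; 34:G/A; 35:T/G.
That gives 11 mismatches out of 37 aligned sites, so the Hamming distance is 11.

11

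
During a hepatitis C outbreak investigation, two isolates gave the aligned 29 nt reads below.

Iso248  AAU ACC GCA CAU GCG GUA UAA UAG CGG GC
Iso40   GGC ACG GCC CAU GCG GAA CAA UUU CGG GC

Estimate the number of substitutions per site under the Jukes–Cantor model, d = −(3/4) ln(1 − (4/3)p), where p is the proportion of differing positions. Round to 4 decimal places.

Mismatches occur at site 1 (A→G), site 2 (A→G), site 3 (U→C), site 6 (C→G), site 9 (A→C), site 17 (U→A), site 19 (U→C), site 23 (A→U), site 24 (G→U).
p = 9/29 = 0.310345.
d = −0.75 · ln(1 − (4/3)·0.310345) = −0.75 · ln(0.586207) = −0.75 · (-0.534082) = 0.4006.

0.4006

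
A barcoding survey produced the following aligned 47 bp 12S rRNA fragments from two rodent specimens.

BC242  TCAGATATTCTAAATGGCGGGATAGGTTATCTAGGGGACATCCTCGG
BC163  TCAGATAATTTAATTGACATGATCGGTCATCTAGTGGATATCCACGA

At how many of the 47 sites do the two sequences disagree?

12

Differing sites — 8:T/A; 10:C/T; 14:A/T; 17:G/A; 19:G/A; 20:G/T; 24:A/C; 28:T/C; 35:G/T; 39:C/T; 44:T/A; 47:G/A.
That gives 12 mismatches out of 47 aligned sites, so the Hamming distance is 12.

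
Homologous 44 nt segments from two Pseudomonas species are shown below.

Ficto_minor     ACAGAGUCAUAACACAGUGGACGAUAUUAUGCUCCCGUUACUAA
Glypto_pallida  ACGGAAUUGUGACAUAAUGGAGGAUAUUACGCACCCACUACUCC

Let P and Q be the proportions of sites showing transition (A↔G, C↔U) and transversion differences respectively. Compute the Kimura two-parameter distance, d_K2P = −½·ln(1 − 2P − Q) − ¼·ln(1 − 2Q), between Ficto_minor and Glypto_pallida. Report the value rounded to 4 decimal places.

Mismatches occur at site 3 (A/G, transition), site 6 (G/A, transition), site 8 (C/U, transition), site 9 (A/G, transition), site 11 (A/G, transition), site 15 (C/U, transition), site 17 (G/A, transition), site 22 (C/G, transversion), site 30 (U/C, transition), site 33 (U/A, transversion), site 37 (G/A, transition), site 38 (U/C, transition), site 43 (A/C, transversion), site 44 (A/C, transversion).
Of the 14 differences, 10 transitions and 4 transversions over 44 sites: P = 10/44 = 0.227273, Q = 4/44 = 0.090909.
d = −0.5·ln(0.454545) − 0.25·ln(0.818182) = −0.5·(-0.788458) − 0.25·(-0.200670) = 0.4444.

0.4444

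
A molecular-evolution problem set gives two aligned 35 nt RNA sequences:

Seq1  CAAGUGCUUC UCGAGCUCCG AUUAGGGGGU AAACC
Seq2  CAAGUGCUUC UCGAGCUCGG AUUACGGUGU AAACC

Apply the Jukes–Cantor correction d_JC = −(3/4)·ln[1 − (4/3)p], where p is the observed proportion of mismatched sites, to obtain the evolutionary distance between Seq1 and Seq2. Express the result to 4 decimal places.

Mismatches occur at site 19 (C↔G), site 25 (G↔C), site 28 (G↔U).
p = 3/35 = 0.085714.
d = −0.75 · ln(1 − (4/3)·0.085714) = −0.75 · ln(0.885715) = −0.75 · (-0.121360) = 0.0910.

0.0910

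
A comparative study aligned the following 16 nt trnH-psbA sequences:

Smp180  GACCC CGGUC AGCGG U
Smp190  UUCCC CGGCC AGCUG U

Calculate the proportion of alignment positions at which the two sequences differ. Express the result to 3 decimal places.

0.250

The sequences differ at positions 1 (G/U), 2 (A/U), 9 (U/C), 14 (G/U).
There are 4 differences over 16 sites, so p = 4/16 = 0.250.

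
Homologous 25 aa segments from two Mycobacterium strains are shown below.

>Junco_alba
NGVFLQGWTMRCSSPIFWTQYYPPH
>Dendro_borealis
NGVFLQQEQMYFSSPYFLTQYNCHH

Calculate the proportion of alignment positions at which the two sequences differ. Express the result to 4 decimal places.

0.4000

The sequences differ at positions 7 (G/Q), 8 (W/E), 9 (T/Q), 11 (R/Y), 12 (C/F), 16 (I/Y), 18 (W/L), 22 (Y/N), 23 (P/C), 24 (P/H).
There are 10 differences over 25 sites, so p = 10/25 = 0.4000.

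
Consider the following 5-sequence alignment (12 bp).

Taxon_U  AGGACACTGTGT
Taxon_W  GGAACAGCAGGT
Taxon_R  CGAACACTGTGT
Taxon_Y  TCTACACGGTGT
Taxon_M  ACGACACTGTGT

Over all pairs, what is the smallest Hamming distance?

1

Pairwise Hamming distances:
  Taxon_U vs Taxon_W: 6
  Taxon_U vs Taxon_R: 2
  Taxon_U vs Taxon_Y: 4
  Taxon_U vs Taxon_M: 1
  Taxon_W vs Taxon_R: 5
  Taxon_W vs Taxon_Y: 7
  Taxon_W vs Taxon_M: 7
  Taxon_R vs Taxon_Y: 4
  Taxon_R vs Taxon_M: 3
  Taxon_Y vs Taxon_M: 3
The smallest is 1, between Taxon_U and Taxon_M.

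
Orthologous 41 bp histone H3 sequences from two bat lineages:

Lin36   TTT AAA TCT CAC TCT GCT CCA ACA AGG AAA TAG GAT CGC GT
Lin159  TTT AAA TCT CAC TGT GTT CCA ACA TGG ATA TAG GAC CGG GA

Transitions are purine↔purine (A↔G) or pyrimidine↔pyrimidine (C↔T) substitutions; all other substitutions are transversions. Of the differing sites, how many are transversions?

5

The sequences differ at positions 14 (C/G, transversion), 17 (C/T, transition), 25 (A/T, transversion), 29 (A/T, transversion), 36 (T/C, transition), 39 (C/G, transversion), 41 (T/A, transversion).
Of the 7 differences, 2 transitions and 5 transversions, so the answer is 5.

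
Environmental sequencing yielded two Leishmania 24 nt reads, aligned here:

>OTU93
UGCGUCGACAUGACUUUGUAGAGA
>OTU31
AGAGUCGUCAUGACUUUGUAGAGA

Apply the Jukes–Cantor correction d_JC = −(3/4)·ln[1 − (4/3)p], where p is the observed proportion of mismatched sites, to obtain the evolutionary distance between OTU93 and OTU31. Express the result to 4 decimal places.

0.1367

Mismatches occur at site 1 (U/A), site 3 (C/A), site 8 (A/U).
p = 3/24 = 0.125000.
d = −0.75 · ln(1 − (4/3)·0.125000) = −0.75 · ln(0.833333) = −0.75 · (-0.182322) = 0.1367.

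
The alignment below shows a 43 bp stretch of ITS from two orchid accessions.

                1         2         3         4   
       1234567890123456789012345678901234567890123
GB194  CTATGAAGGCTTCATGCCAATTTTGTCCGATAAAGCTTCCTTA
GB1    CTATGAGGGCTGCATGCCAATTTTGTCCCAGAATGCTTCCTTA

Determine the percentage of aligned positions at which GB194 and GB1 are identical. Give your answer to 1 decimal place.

88.4%

Mismatches occur at site 7 (A→G), site 12 (T→G), site 29 (G→C), site 31 (T→G), site 34 (A→T).
38 of the 43 sites match, so the percent identity is 38/43 × 100 = 88.4%.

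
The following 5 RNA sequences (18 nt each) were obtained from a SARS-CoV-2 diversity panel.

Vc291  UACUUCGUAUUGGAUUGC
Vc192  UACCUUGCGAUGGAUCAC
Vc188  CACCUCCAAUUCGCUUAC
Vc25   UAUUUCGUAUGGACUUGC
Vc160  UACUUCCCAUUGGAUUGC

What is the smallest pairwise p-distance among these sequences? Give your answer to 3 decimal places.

Pairwise Hamming distances:
  Vc291 vs Vc192: 7
  Vc291 vs Vc188: 7
  Vc291 vs Vc25: 4
  Vc291 vs Vc160: 2
  Vc192 vs Vc188: 9
  Vc192 vs Vc25: 11
  Vc192 vs Vc160: 7
  Vc188 vs Vc25: 9
  Vc188 vs Vc160: 6
  Vc25 vs Vc160: 6
The smallest is 2 mismatches, between Vc291 and Vc160; p = 2/18 = 0.111.

0.111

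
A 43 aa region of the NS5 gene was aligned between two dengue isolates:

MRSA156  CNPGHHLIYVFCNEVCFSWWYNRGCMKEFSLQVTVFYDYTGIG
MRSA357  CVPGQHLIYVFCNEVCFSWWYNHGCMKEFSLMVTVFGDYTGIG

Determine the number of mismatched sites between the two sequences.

5

Differing sites — 2:N/V; 5:H/Q; 23:R/H; 32:Q/M; 37:Y/G.
That gives 5 mismatches out of 43 aligned sites, so the Hamming distance is 5.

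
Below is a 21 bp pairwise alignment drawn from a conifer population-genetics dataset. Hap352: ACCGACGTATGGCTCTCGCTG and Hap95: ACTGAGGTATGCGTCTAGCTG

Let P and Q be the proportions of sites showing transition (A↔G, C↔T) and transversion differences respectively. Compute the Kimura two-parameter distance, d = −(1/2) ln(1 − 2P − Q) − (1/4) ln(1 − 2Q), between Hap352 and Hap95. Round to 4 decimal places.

Differing sites — 3:C/T (Ti); 6:C/G (Tv); 12:G/C (Tv); 13:C/G (Tv); 17:C/A (Tv).
Of the 5 differences, 1 transition and 4 transversions over 21 sites: P = 1/21 = 0.047619, Q = 4/21 = 0.190476.
d = −0.5·ln(0.714286) − 0.25·ln(0.619048) = −0.5·(-0.336472) − 0.25·(-0.479572) = 0.2881.

0.2881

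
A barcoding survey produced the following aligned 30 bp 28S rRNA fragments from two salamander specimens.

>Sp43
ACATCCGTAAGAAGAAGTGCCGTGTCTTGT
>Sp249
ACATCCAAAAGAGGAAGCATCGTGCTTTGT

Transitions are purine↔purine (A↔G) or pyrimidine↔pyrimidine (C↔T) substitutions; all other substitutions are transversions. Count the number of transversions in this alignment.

1

The sequences differ at positions 7 (G/A, transition), 8 (T/A, transversion), 13 (A/G, transition), 18 (T/C, transition), 19 (G/A, transition), 20 (C/T, transition), 25 (T/C, transition), 26 (C/T, transition).
Of the 8 differences, 7 transitions and 1 transversion, so the answer is 1.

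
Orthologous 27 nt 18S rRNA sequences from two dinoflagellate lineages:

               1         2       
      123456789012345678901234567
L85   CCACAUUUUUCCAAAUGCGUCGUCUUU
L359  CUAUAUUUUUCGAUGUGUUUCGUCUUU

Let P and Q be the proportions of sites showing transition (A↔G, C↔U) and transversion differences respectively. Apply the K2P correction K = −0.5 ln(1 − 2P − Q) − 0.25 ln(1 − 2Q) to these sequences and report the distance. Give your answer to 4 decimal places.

Differing sites — 2:C/U (Ti); 4:C/U (Ti); 12:C/G (Tv); 14:A/U (Tv); 15:A/G (Ti); 18:C/U (Ti); 19:G/U (Tv).
Of the 7 differences, 4 transitions and 3 transversions over 27 sites: P = 4/27 = 0.148148, Q = 3/27 = 0.111111.
d = −0.5·ln(0.592593) − 0.25·ln(0.777778) = −0.5·(-0.523247) − 0.25·(-0.251314) = 0.3245.

0.3245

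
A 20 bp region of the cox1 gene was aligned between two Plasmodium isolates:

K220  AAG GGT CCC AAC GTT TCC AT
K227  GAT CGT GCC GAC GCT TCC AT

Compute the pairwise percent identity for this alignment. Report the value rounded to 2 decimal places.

70.00%

Differing sites — 1:A/G; 3:G/T; 4:G/C; 7:C/G; 10:A/G; 14:T/C.
14 of the 20 sites match, so the percent identity is 14/20 × 100 = 70.00%.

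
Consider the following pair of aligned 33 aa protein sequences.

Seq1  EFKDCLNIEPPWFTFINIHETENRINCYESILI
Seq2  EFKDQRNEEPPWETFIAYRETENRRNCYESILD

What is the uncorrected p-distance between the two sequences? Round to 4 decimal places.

0.2727

The sequences differ at positions 5 (C/Q), 6 (L/R), 8 (I/E), 13 (F/E), 17 (N/A), 18 (I/Y), 19 (H/R), 25 (I/R), 33 (I/D).
There are 9 differences over 33 sites, so p = 9/33 = 0.2727.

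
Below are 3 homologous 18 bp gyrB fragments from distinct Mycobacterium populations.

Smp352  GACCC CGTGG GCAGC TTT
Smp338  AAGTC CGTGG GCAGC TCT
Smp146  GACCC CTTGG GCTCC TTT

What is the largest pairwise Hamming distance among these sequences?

Pairwise Hamming distances:
  Smp352 vs Smp338: 4
  Smp352 vs Smp146: 3
  Smp338 vs Smp146: 7
The largest is 7, between Smp338 and Smp146.

7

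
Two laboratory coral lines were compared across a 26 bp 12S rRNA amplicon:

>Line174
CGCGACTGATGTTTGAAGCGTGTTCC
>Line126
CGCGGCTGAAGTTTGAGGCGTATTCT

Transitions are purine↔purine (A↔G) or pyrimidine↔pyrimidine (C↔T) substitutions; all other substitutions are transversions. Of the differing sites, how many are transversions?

1

The sequences differ at positions 5 (A/G, transition), 10 (T/A, transversion), 17 (A/G, transition), 22 (G/A, transition), 26 (C/T, transition).
Of the 5 differences, 4 transitions and 1 transversion, so the answer is 1.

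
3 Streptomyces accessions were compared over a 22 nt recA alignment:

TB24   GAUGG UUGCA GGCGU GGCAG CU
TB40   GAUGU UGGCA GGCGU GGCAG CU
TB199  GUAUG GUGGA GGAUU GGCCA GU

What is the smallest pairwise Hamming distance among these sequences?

2

Pairwise Hamming distances:
  TB24 vs TB40: 2
  TB24 vs TB199: 10
  TB40 vs TB199: 12
The smallest is 2, between TB24 and TB40.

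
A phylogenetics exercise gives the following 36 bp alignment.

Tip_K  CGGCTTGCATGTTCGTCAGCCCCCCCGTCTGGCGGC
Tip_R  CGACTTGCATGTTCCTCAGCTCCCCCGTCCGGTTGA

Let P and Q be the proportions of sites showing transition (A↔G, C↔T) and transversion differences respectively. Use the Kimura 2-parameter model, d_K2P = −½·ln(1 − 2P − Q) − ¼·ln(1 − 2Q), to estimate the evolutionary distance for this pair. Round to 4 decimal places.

The sequences differ at positions 3 (G/A, transition), 15 (G/C, transversion), 21 (C/T, transition), 30 (T/C, transition), 33 (C/T, transition), 34 (G/T, transversion), 36 (C/A, transversion).
Of the 7 differences, 4 transitions and 3 transversions over 36 sites: P = 4/36 = 0.111111, Q = 3/36 = 0.083333.
d = −0.5·ln(0.694445) − 0.25·ln(0.833334) = −0.5·(-0.364642) − 0.25·(-0.182321) = 0.2279.

0.2279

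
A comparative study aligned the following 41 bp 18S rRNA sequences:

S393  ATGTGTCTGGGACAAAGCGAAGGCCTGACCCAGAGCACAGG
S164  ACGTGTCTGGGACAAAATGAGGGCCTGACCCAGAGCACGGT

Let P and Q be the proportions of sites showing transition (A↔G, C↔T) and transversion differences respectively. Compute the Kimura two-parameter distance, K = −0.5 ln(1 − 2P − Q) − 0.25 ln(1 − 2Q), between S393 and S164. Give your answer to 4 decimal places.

0.1687

Differing sites — 2:T/C (Ti); 17:G/A (Ti); 18:C/T (Ti); 21:A/G (Ti); 39:A/G (Ti); 41:G/T (Tv).
Of the 6 differences, 5 transitions and 1 transversion over 41 sites: P = 5/41 = 0.121951, Q = 1/41 = 0.024390.
d = −0.5·ln(0.731708) − 0.25·ln(0.951220) = −0.5·(-0.312374) − 0.25·(-0.050010) = 0.1687.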